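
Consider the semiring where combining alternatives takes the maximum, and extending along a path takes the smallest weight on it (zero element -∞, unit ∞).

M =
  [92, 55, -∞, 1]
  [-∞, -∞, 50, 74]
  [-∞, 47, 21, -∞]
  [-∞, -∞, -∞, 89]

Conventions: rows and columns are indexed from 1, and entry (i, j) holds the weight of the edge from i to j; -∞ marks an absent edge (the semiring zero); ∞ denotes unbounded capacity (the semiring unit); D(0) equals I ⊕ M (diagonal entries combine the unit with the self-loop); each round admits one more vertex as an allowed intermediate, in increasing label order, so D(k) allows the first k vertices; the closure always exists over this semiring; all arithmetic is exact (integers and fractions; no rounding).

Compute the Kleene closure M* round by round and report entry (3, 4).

D(0):
  [∞, 55, -∞, 1]
  [-∞, ∞, 50, 74]
  [-∞, 47, ∞, -∞]
  [-∞, -∞, -∞, ∞]
D(1):
  [∞, 55, -∞, 1]
  [-∞, ∞, 50, 74]
  [-∞, 47, ∞, -∞]
  [-∞, -∞, -∞, ∞]
D(2):
  [∞, 55, 50, 55]
  [-∞, ∞, 50, 74]
  [-∞, 47, ∞, 47]
  [-∞, -∞, -∞, ∞]
D(3):
  [∞, 55, 50, 55]
  [-∞, ∞, 50, 74]
  [-∞, 47, ∞, 47]
  [-∞, -∞, -∞, ∞]
D(4):
  [∞, 55, 50, 55]
  [-∞, ∞, 50, 74]
  [-∞, 47, ∞, 47]
  [-∞, -∞, -∞, ∞]
Answer: M*[3][4] = 47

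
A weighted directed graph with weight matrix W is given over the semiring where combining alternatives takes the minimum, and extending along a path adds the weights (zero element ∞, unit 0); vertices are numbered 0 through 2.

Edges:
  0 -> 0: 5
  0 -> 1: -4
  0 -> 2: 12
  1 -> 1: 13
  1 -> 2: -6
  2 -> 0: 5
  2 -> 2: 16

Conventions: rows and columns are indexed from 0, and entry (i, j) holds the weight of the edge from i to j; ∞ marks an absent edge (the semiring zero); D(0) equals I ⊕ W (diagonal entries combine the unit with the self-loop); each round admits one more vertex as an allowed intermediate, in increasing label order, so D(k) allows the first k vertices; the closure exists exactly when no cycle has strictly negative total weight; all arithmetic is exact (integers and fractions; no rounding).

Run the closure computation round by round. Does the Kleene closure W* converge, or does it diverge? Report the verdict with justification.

D(0):
  [0, -4, 12]
  [∞, 0, -6]
  [5, ∞, 0]
D(1):
  [0, -4, 12]
  [∞, 0, -6]
  [5, 1, 0]
Detection: at round 2, diagonal entry (2, 2) turns strictly negative.
Key observation: the cycle 2->0->1->2 has total weight 5 + (-4) + (-6), which is strictly negative.
Answer: DIVERGES — negative cycle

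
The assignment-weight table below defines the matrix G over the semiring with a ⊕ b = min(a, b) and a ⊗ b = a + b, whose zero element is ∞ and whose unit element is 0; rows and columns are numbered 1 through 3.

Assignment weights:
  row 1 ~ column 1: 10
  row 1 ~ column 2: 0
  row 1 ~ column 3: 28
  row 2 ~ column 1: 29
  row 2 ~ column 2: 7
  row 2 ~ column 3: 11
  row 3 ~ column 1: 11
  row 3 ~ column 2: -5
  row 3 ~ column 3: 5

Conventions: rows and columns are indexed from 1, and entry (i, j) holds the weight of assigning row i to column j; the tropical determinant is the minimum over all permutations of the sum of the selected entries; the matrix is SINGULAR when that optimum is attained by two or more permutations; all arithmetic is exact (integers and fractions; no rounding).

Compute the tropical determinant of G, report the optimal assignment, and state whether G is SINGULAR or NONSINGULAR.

σ = (1, 2, 3): 10 + 7 + 5 = 22
σ = (1, 3, 2): 10 + 11 + (-5) = 16
σ = (2, 1, 3): 0 + 29 + 5 = 34
σ = (2, 3, 1): 0 + 11 + 11 = 22
σ = (3, 1, 2): 28 + 29 + (-5) = 52
σ = (3, 2, 1): 28 + 7 + 11 = 46
Optimal value attained by: σ = (1, 3, 2).
Answer: det⊕(G) = 16; verdict: NONSINGULAR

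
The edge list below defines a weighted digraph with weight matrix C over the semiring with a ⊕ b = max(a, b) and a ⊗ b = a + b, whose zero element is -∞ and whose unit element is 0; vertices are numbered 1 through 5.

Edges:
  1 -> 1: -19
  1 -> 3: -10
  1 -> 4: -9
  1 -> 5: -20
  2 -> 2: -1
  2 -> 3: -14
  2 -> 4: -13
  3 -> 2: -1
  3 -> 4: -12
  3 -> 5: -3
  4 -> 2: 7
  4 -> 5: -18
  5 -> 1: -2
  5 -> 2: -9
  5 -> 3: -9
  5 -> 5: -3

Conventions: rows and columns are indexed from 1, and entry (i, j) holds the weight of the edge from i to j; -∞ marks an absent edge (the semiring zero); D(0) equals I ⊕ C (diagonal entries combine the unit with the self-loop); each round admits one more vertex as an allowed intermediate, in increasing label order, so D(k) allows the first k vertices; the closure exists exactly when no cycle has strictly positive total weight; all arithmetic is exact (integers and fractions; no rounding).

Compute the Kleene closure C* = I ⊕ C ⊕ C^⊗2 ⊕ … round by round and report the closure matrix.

D(0):
  [0, -∞, -10, -9, -20]
  [-∞, 0, -14, -13, -∞]
  [-∞, -1, 0, -12, -3]
  [-∞, 7, -∞, 0, -18]
  [-2, -9, -9, -∞, 0]
D(1):
  [0, -∞, -10, -9, -20]
  [-∞, 0, -14, -13, -∞]
  [-∞, -1, 0, -12, -3]
  [-∞, 7, -∞, 0, -18]
  [-2, -9, -9, -11, 0]
D(2):
  [0, -∞, -10, -9, -20]
  [-∞, 0, -14, -13, -∞]
  [-∞, -1, 0, -12, -3]
  [-∞, 7, -7, 0, -18]
  [-2, -9, -9, -11, 0]
D(3):
  [0, -11, -10, -9, -13]
  [-∞, 0, -14, -13, -17]
  [-∞, -1, 0, -12, -3]
  [-∞, 7, -7, 0, -10]
  [-2, -9, -9, -11, 0]
D(4):
  [0, -2, -10, -9, -13]
  [-∞, 0, -14, -13, -17]
  [-∞, -1, 0, -12, -3]
  [-∞, 7, -7, 0, -10]
  [-2, -4, -9, -11, 0]
D(5):
  [0, -2, -10, -9, -13]
  [-19, 0, -14, -13, -17]
  [-5, -1, 0, -12, -3]
  [-12, 7, -7, 0, -10]
  [-2, -4, -9, -11, 0]
Answer: C* = [[0, -2, -10, -9, -13], [-19, 0, -14, -13, -17], [-5, -1, 0, -12, -3], [-12, 7, -7, 0, -10], [-2, -4, -9, -11, 0]]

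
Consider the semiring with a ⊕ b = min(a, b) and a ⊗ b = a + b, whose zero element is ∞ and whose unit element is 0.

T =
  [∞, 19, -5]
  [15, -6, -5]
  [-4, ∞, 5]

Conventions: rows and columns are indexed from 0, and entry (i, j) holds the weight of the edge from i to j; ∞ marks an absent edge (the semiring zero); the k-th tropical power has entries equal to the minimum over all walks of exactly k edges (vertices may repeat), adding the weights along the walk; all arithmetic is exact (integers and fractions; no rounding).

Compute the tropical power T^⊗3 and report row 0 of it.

T^⊗2:
  [-9, 13, 0]
  [-9, -12, -11]
  [1, 15, -9]
T^⊗3:
  [-4, 7, -14]
  [-15, -18, -17]
  [-13, 9, -4]
Answer: row 0 of T^⊗3 = [-4, 7, -14]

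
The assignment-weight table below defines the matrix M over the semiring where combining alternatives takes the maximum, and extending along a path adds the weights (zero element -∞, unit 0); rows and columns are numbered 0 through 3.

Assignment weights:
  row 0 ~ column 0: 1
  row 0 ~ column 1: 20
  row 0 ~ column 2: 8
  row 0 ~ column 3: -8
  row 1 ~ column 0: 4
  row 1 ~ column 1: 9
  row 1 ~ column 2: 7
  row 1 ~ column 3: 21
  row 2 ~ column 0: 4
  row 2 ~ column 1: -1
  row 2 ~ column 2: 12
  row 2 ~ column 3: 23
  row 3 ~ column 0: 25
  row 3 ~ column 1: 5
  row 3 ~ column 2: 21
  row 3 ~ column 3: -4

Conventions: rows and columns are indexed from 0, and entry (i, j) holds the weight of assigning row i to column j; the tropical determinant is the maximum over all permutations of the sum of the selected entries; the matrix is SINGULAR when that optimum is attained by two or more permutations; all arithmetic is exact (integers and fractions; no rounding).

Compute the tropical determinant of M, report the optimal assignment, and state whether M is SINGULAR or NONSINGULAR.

σ = (0, 1, 2, 3): 1 + 9 + 12 + (-4) = 18
σ = (0, 1, 3, 2): 1 + 9 + 23 + 21 = 54
σ = (0, 2, 1, 3): 1 + 7 + (-1) + (-4) = 3
σ = (0, 2, 3, 1): 1 + 7 + 23 + 5 = 36
σ = (0, 3, 1, 2): 1 + 21 + (-1) + 21 = 42
σ = (0, 3, 2, 1): 1 + 21 + 12 + 5 = 39
σ = (1, 0, 2, 3): 20 + 4 + 12 + (-4) = 32
σ = (1, 0, 3, 2): 20 + 4 + 23 + 21 = 68
σ = (1, 2, 0, 3): 20 + 7 + 4 + (-4) = 27
σ = (1, 2, 3, 0): 20 + 7 + 23 + 25 = 75
σ = (1, 3, 0, 2): 20 + 21 + 4 + 21 = 66
σ = (1, 3, 2, 0): 20 + 21 + 12 + 25 = 78
σ = (2, 0, 1, 3): 8 + 4 + (-1) + (-4) = 7
σ = (2, 0, 3, 1): 8 + 4 + 23 + 5 = 40
σ = (2, 1, 0, 3): 8 + 9 + 4 + (-4) = 17
σ = (2, 1, 3, 0): 8 + 9 + 23 + 25 = 65
σ = (2, 3, 0, 1): 8 + 21 + 4 + 5 = 38
σ = (2, 3, 1, 0): 8 + 21 + (-1) + 25 = 53
σ = (3, 0, 1, 2): (-8) + 4 + (-1) + 21 = 16
σ = (3, 0, 2, 1): (-8) + 4 + 12 + 5 = 13
σ = (3, 1, 0, 2): (-8) + 9 + 4 + 21 = 26
σ = (3, 1, 2, 0): (-8) + 9 + 12 + 25 = 38
σ = (3, 2, 0, 1): (-8) + 7 + 4 + 5 = 8
σ = (3, 2, 1, 0): (-8) + 7 + (-1) + 25 = 23
Optimal value attained by: σ = (1, 3, 2, 0).
Answer: det⊕(M) = 78; verdict: NONSINGULAR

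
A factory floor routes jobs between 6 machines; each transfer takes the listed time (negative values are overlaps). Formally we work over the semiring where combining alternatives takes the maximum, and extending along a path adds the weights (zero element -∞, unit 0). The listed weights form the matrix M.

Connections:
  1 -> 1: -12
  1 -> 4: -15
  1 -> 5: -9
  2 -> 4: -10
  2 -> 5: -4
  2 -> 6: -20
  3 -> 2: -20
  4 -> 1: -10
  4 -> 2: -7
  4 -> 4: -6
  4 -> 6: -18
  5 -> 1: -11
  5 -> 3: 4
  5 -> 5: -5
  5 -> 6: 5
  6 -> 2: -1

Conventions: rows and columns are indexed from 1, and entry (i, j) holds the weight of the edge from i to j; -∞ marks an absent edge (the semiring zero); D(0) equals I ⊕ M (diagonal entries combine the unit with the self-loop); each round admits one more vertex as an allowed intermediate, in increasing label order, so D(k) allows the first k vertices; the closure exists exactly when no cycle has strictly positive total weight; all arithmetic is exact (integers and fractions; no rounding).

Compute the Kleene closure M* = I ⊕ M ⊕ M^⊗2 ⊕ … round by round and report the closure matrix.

D(0):
  [0, -∞, -∞, -15, -9, -∞]
  [-∞, 0, -∞, -10, -4, -20]
  [-∞, -20, 0, -∞, -∞, -∞]
  [-10, -7, -∞, 0, -∞, -18]
  [-11, -∞, 4, -∞, 0, 5]
  [-∞, -1, -∞, -∞, -∞, 0]
D(1):
  [0, -∞, -∞, -15, -9, -∞]
  [-∞, 0, -∞, -10, -4, -20]
  [-∞, -20, 0, -∞, -∞, -∞]
  [-10, -7, -∞, 0, -19, -18]
  [-11, -∞, 4, -26, 0, 5]
  [-∞, -1, -∞, -∞, -∞, 0]
D(2):
  [0, -∞, -∞, -15, -9, -∞]
  [-∞, 0, -∞, -10, -4, -20]
  [-∞, -20, 0, -30, -24, -40]
  [-10, -7, -∞, 0, -11, -18]
  [-11, -∞, 4, -26, 0, 5]
  [-∞, -1, -∞, -11, -5, 0]
D(3):
  [0, -∞, -∞, -15, -9, -∞]
  [-∞, 0, -∞, -10, -4, -20]
  [-∞, -20, 0, -30, -24, -40]
  [-10, -7, -∞, 0, -11, -18]
  [-11, -16, 4, -26, 0, 5]
  [-∞, -1, -∞, -11, -5, 0]
D(4):
  [0, -22, -∞, -15, -9, -33]
  [-20, 0, -∞, -10, -4, -20]
  [-40, -20, 0, -30, -24, -40]
  [-10, -7, -∞, 0, -11, -18]
  [-11, -16, 4, -26, 0, 5]
  [-21, -1, -∞, -11, -5, 0]
D(5):
  [0, -22, -5, -15, -9, -4]
  [-15, 0, 0, -10, -4, 1]
  [-35, -20, 0, -30, -24, -19]
  [-10, -7, -7, 0, -11, -6]
  [-11, -16, 4, -26, 0, 5]
  [-16, -1, -1, -11, -5, 0]
D(6):
  [0, -5, -5, -15, -9, -4]
  [-15, 0, 0, -10, -4, 1]
  [-35, -20, 0, -30, -24, -19]
  [-10, -7, -7, 0, -11, -6]
  [-11, 4, 4, -6, 0, 5]
  [-16, -1, -1, -11, -5, 0]
Answer: M* = [[0, -5, -5, -15, -9, -4], [-15, 0, 0, -10, -4, 1], [-35, -20, 0, -30, -24, -19], [-10, -7, -7, 0, -11, -6], [-11, 4, 4, -6, 0, 5], [-16, -1, -1, -11, -5, 0]]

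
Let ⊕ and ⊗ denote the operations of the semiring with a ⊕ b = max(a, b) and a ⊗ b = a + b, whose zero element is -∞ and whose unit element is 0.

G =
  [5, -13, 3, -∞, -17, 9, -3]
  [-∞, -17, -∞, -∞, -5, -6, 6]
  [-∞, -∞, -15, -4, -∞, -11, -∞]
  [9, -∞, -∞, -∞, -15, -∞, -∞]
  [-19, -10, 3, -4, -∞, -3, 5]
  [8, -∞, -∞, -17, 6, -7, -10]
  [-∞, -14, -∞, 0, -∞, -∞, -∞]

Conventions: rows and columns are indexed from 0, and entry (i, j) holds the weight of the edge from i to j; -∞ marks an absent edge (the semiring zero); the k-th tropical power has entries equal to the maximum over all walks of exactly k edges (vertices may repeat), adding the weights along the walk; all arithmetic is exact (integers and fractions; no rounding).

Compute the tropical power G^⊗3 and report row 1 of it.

G^⊗2:
  [17, -8, 8, -1, 15, 14, 2]
  [2, -8, -2, 6, 0, -8, 0]
  [5, -∞, -30, -19, -5, -18, -21]
  [14, -4, 12, -19, -8, 18, 6]
  [5, -9, -12, 5, 3, -8, -4]
  [13, -4, 11, 2, -1, 17, 11]
  [9, -31, -∞, -∞, -15, -20, -8]
G^⊗3:
  [22, 5, 20, 11, 20, 26, 20]
  [15, -10, 5, 0, -2, 11, 5]
  [10, -8, 8, -9, -12, 14, 2]
  [26, 1, 17, 8, 24, 23, 11]
  [14, -7, 8, -1, -2, 14, 8]
  [25, 0, 16, 11, 23, 22, 10]
  [14, -4, 12, -8, -8, 18, 6]
Answer: row 1 of G^⊗3 = [15, -10, 5, 0, -2, 11, 5]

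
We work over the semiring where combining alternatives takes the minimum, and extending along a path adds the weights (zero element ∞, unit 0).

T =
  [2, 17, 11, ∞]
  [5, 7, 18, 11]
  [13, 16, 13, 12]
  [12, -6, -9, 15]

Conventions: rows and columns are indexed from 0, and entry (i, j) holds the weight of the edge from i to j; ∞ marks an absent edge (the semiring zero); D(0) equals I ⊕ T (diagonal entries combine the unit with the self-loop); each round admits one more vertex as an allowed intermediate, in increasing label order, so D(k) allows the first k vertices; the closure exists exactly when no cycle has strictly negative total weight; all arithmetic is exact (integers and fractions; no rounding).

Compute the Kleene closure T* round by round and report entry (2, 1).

D(0):
  [0, 17, 11, ∞]
  [5, 0, 18, 11]
  [13, 16, 0, 12]
  [12, -6, -9, 0]
D(1):
  [0, 17, 11, ∞]
  [5, 0, 16, 11]
  [13, 16, 0, 12]
  [12, -6, -9, 0]
D(2):
  [0, 17, 11, 28]
  [5, 0, 16, 11]
  [13, 16, 0, 12]
  [-1, -6, -9, 0]
D(3):
  [0, 17, 11, 23]
  [5, 0, 16, 11]
  [13, 16, 0, 12]
  [-1, -6, -9, 0]
D(4):
  [0, 17, 11, 23]
  [5, 0, 2, 11]
  [11, 6, 0, 12]
  [-1, -6, -9, 0]
Answer: T*[2][1] = 6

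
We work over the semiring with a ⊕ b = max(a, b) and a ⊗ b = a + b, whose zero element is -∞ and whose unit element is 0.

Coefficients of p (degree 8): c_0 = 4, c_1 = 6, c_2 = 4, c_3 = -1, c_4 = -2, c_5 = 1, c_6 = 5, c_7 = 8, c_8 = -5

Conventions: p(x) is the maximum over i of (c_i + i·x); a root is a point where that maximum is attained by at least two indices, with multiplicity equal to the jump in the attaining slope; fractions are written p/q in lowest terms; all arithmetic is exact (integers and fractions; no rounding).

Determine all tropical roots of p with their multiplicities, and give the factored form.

hull edge (i=0, c=4) to (i=1, c=6): slope 2, span 1
hull edge (i=1, c=6) to (i=7, c=8): slope 1/3, span 6
hull edge (i=7, c=8) to (i=8, c=-5): slope -13, span 1
Factored form: p(x) = -5 ⊗ (x ⊕ (-2)) ⊗ (x ⊕ (-1/3)) ⊗ (x ⊕ (-1/3)) ⊗ (x ⊕ (-1/3)) ⊗ (x ⊕ (-1/3)) ⊗ (x ⊕ (-1/3)) ⊗ (x ⊕ (-1/3)) ⊗ (x ⊕ 13)
Answer: roots = -2 (mult 1), -1/3 (mult 6), 13 (mult 1)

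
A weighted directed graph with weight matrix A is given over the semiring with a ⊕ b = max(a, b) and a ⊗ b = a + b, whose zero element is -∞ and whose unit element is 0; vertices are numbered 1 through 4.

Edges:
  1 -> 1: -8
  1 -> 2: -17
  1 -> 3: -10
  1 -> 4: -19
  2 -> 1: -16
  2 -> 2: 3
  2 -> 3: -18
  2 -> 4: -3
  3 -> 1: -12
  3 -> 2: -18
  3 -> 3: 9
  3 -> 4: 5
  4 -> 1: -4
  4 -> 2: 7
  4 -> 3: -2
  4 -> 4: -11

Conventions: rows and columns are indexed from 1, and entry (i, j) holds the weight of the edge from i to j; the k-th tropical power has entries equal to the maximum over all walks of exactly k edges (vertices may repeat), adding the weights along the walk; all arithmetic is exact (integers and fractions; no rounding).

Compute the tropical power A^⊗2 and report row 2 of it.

A^⊗2:
  [-16, -12, -1, -5]
  [-7, 6, -5, 0]
  [1, 12, 18, 14]
  [-9, 10, 7, 4]
Answer: row 2 of A^⊗2 = [-7, 6, -5, 0]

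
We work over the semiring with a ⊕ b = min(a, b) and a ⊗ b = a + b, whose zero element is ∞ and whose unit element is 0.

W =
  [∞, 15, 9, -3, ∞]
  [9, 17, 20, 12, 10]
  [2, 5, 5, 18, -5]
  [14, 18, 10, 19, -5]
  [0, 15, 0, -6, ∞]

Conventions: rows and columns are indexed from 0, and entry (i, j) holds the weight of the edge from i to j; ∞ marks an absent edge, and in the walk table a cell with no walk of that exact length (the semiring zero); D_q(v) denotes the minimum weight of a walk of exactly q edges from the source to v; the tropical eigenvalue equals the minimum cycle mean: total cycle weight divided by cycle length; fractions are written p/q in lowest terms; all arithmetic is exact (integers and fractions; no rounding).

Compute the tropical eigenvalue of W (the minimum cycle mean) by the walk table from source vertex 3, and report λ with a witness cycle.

q=0: [∞, ∞, ∞, 0, ∞]
q=1: [14, 18, 10, 19, -5]
q=2: [-5, 10, -5, -11, 5]
q=3: [-3, 0, -1, -8, -16]
q=4: [-16, -1, -16, -22, -13]
q=5: [-14, -11, -13, -19, -27]
Optimal cycle mean attained by: cycle 3->4->3, total (-5) + (-6), length 2.
Answer: λ = -11/2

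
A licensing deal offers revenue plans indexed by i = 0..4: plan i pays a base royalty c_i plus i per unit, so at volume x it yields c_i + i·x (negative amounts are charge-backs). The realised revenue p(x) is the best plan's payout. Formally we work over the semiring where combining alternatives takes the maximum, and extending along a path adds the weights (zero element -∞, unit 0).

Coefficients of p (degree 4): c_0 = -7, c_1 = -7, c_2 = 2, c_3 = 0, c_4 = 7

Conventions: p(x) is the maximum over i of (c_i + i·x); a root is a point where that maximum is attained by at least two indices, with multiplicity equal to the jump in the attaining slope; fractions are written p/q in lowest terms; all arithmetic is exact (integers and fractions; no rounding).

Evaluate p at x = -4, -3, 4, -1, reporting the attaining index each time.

p(-4) = max(-7+0·(-4)=-7, -7+1·(-4)=-11, 2+2·(-4)=-6, 0+3·(-4)=-12, 7+4·(-4)=-9) = -6 (attained by i=2)
p(-3) = max(-7+0·(-3)=-7, -7+1·(-3)=-10, 2+2·(-3)=-4, 0+3·(-3)=-9, 7+4·(-3)=-5) = -4 (attained by i=2)
p(4) = max(-7+0·4=-7, -7+1·4=-3, 2+2·4=10, 0+3·4=12, 7+4·4=23) = 23 (attained by i=4)
p(-1) = max(-7+0·(-1)=-7, -7+1·(-1)=-8, 2+2·(-1)=0, 0+3·(-1)=-3, 7+4·(-1)=3) = 3 (attained by i=4)
Answer: p(-4) = -6; p(-3) = -4; p(4) = 23; p(-1) = 3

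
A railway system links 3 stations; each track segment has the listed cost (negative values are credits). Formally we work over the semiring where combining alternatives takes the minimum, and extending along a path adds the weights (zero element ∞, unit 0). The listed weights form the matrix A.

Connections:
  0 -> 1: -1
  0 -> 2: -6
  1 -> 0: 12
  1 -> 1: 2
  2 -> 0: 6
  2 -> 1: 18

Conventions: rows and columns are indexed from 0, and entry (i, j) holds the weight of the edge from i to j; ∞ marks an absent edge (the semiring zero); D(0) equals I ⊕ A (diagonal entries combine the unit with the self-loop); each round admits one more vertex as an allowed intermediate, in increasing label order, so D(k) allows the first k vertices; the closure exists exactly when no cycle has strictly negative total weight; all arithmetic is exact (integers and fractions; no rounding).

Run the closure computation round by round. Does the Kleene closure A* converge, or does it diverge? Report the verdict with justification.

D(0):
  [0, -1, -6]
  [12, 0, ∞]
  [6, 18, 0]
D(1):
  [0, -1, -6]
  [12, 0, 6]
  [6, 5, 0]
D(2):
  [0, -1, -6]
  [12, 0, 6]
  [6, 5, 0]
D(3):
  [0, -1, -6]
  [12, 0, 6]
  [6, 5, 0]
Key observation: every diagonal entry stays at the unit through all rounds, so no improving cycle exists.
Answer: CONVERGES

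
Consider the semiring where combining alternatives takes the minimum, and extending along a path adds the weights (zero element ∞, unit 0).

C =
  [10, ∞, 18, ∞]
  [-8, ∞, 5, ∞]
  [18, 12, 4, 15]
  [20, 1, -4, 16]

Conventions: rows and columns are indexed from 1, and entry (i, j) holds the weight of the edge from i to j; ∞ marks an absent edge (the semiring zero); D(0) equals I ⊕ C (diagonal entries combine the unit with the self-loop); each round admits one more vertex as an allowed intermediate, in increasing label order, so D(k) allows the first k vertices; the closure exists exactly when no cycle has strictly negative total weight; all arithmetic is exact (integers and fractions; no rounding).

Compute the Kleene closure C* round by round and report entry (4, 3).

D(0):
  [0, ∞, 18, ∞]
  [-8, 0, 5, ∞]
  [18, 12, 0, 15]
  [20, 1, -4, 0]
D(1):
  [0, ∞, 18, ∞]
  [-8, 0, 5, ∞]
  [18, 12, 0, 15]
  [20, 1, -4, 0]
D(2):
  [0, ∞, 18, ∞]
  [-8, 0, 5, ∞]
  [4, 12, 0, 15]
  [-7, 1, -4, 0]
D(3):
  [0, 30, 18, 33]
  [-8, 0, 5, 20]
  [4, 12, 0, 15]
  [-7, 1, -4, 0]
D(4):
  [0, 30, 18, 33]
  [-8, 0, 5, 20]
  [4, 12, 0, 15]
  [-7, 1, -4, 0]
Answer: C*[4][3] = -4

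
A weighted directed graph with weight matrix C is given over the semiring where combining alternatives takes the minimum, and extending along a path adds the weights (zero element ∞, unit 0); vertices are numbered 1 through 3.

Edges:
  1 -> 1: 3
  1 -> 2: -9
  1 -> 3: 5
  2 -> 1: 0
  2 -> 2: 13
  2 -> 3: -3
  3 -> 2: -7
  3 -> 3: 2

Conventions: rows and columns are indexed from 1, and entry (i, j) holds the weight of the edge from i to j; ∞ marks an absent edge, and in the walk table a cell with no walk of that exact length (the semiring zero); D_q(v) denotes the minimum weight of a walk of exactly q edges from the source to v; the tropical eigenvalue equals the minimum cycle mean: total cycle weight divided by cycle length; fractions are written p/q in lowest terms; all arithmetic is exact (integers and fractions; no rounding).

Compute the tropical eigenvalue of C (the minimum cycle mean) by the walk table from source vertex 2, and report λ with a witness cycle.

q=0: [∞, 0, ∞]
q=1: [0, 13, -3]
q=2: [3, -10, -1]
q=3: [-10, -8, -13]
Optimal cycle mean attained by: cycle 2->3->2, total (-3) + (-7), length 2.
Answer: λ = -5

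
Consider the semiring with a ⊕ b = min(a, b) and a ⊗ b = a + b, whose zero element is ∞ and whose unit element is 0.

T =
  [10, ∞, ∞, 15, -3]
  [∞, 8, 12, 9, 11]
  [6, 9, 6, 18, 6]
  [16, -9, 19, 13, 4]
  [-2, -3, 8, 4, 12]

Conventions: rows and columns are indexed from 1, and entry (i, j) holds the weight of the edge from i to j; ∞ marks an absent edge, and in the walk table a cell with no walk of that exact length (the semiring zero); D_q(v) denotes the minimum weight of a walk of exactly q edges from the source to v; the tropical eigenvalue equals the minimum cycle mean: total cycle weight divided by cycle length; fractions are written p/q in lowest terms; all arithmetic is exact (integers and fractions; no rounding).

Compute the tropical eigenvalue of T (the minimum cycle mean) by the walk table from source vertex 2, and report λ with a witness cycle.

q=0: [∞, 0, ∞, ∞, ∞]
q=1: [∞, 8, 12, 9, 11]
q=2: [9, 0, 18, 15, 13]
q=3: [11, 6, 12, 9, 6]
q=4: [4, 0, 14, 10, 8]
q=5: [6, 1, 12, 9, 1]
Optimal cycle mean attained by: cycle 1->5->1, total (-3) + (-2), length 2.
Answer: λ = -5/2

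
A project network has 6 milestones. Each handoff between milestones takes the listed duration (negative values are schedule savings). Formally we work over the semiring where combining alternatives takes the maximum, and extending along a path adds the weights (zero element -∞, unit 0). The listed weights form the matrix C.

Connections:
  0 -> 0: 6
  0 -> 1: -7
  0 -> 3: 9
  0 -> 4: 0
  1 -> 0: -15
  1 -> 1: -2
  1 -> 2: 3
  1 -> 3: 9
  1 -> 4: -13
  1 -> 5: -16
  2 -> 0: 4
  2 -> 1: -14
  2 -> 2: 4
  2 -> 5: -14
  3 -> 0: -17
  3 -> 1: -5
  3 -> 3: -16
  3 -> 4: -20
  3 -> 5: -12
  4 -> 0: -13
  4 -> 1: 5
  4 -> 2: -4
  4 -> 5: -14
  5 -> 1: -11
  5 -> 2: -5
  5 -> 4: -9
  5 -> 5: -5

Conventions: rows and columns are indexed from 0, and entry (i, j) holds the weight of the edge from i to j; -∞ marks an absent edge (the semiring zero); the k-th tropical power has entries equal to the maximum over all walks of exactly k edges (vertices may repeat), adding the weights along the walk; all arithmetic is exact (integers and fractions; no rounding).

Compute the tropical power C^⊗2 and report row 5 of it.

C^⊗2:
  [12, 5, -4, 15, 6, -3]
  [7, 4, 7, 7, -11, -3]
  [10, -3, 8, 13, 4, -10]
  [-11, -7, -2, 4, -17, -17]
  [0, 3, 8, 14, -8, -11]
  [-1, -4, -1, -2, -14, -10]
Answer: row 5 of C^⊗2 = [-1, -4, -1, -2, -14, -10]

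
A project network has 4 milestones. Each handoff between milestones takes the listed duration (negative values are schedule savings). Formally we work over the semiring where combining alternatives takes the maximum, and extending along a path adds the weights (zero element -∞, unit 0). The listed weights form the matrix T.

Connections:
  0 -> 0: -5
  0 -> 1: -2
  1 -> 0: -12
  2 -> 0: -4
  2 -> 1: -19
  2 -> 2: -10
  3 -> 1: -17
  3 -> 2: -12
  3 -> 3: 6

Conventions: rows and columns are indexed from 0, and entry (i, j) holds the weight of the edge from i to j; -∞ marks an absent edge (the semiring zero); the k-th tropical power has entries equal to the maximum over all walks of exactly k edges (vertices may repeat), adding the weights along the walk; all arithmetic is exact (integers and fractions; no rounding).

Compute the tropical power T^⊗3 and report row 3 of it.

T^⊗2:
  [-10, -7, -∞, -∞]
  [-17, -14, -∞, -∞]
  [-9, -6, -20, -∞]
  [-16, -11, -6, 12]
T^⊗3:
  [-15, -12, -∞, -∞]
  [-22, -19, -∞, -∞]
  [-14, -11, -30, -∞]
  [-10, -5, 0, 18]
Answer: row 3 of T^⊗3 = [-10, -5, 0, 18]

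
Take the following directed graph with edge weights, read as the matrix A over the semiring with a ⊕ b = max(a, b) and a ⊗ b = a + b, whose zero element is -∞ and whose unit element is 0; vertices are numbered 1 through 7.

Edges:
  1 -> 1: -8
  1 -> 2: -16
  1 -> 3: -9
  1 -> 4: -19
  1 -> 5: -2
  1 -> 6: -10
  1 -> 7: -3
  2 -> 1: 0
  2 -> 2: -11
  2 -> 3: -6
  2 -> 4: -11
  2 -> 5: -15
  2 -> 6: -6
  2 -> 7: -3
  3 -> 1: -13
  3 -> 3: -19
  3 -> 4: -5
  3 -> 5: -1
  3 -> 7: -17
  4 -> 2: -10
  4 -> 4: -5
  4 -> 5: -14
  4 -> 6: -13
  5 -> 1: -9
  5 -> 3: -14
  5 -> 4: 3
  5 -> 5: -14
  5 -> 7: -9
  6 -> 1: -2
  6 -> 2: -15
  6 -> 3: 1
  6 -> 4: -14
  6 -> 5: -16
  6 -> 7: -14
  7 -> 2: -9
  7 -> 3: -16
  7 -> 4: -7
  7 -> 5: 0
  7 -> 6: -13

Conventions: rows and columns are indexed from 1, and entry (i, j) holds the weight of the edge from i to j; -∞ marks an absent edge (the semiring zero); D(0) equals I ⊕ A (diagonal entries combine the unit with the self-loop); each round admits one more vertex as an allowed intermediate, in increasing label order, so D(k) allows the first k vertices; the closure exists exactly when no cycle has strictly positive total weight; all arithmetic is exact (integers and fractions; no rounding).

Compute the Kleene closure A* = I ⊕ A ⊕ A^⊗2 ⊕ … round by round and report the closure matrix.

D(0):
  [0, -16, -9, -19, -2, -10, -3]
  [0, 0, -6, -11, -15, -6, -3]
  [-13, -∞, 0, -5, -1, -∞, -17]
  [-∞, -10, -∞, 0, -14, -13, -∞]
  [-9, -∞, -14, 3, 0, -∞, -9]
  [-2, -15, 1, -14, -16, 0, -14]
  [-∞, -9, -16, -7, 0, -13, 0]
D(1):
  [0, -16, -9, -19, -2, -10, -3]
  [0, 0, -6, -11, -2, -6, -3]
  [-13, -29, 0, -5, -1, -23, -16]
  [-∞, -10, -∞, 0, -14, -13, -∞]
  [-9, -25, -14, 3, 0, -19, -9]
  [-2, -15, 1, -14, -4, 0, -5]
  [-∞, -9, -16, -7, 0, -13, 0]
D(2):
  [0, -16, -9, -19, -2, -10, -3]
  [0, 0, -6, -11, -2, -6, -3]
  [-13, -29, 0, -5, -1, -23, -16]
  [-10, -10, -16, 0, -12, -13, -13]
  [-9, -25, -14, 3, 0, -19, -9]
  [-2, -15, 1, -14, -4, 0, -5]
  [-9, -9, -15, -7, 0, -13, 0]
D(3):
  [0, -16, -9, -14, -2, -10, -3]
  [0, 0, -6, -11, -2, -6, -3]
  [-13, -29, 0, -5, -1, -23, -16]
  [-10, -10, -16, 0, -12, -13, -13]
  [-9, -25, -14, 3, 0, -19, -9]
  [-2, -15, 1, -4, 0, 0, -5]
  [-9, -9, -15, -7, 0, -13, 0]
D(4):
  [0, -16, -9, -14, -2, -10, -3]
  [0, 0, -6, -11, -2, -6, -3]
  [-13, -15, 0, -5, -1, -18, -16]
  [-10, -10, -16, 0, -12, -13, -13]
  [-7, -7, -13, 3, 0, -10, -9]
  [-2, -14, 1, -4, 0, 0, -5]
  [-9, -9, -15, -7, 0, -13, 0]
D(5):
  [0, -9, -9, 1, -2, -10, -3]
  [0, 0, -6, 1, -2, -6, -3]
  [-8, -8, 0, 2, -1, -11, -10]
  [-10, -10, -16, 0, -12, -13, -13]
  [-7, -7, -13, 3, 0, -10, -9]
  [-2, -7, 1, 3, 0, 0, -5]
  [-7, -7, -13, 3, 0, -10, 0]
D(6):
  [0, -9, -9, 1, -2, -10, -3]
  [0, 0, -5, 1, -2, -6, -3]
  [-8, -8, 0, 2, -1, -11, -10]
  [-10, -10, -12, 0, -12, -13, -13]
  [-7, -7, -9, 3, 0, -10, -9]
  [-2, -7, 1, 3, 0, 0, -5]
  [-7, -7, -9, 3, 0, -10, 0]
D(7):
  [0, -9, -9, 1, -2, -10, -3]
  [0, 0, -5, 1, -2, -6, -3]
  [-8, -8, 0, 2, -1, -11, -10]
  [-10, -10, -12, 0, -12, -13, -13]
  [-7, -7, -9, 3, 0, -10, -9]
  [-2, -7, 1, 3, 0, 0, -5]
  [-7, -7, -9, 3, 0, -10, 0]
Answer: A* = [[0, -9, -9, 1, -2, -10, -3], [0, 0, -5, 1, -2, -6, -3], [-8, -8, 0, 2, -1, -11, -10], [-10, -10, -12, 0, -12, -13, -13], [-7, -7, -9, 3, 0, -10, -9], [-2, -7, 1, 3, 0, 0, -5], [-7, -7, -9, 3, 0, -10, 0]]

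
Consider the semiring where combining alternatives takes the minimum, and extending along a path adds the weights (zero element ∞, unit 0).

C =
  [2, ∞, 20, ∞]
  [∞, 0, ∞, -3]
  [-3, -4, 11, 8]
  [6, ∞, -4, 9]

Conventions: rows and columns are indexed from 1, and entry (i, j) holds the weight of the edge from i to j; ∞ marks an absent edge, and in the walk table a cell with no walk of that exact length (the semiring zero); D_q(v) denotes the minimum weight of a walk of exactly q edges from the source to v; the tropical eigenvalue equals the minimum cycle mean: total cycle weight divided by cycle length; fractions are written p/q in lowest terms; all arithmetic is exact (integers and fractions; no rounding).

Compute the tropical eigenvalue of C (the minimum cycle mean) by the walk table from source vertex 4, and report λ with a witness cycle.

q=0: [∞, ∞, ∞, 0]
q=1: [6, ∞, -4, 9]
q=2: [-7, -8, 5, 4]
q=3: [-5, -8, 0, -11]
q=4: [-5, -8, -15, -11]
Optimal cycle mean attained by: cycle 2->4->3->2, total (-3) + (-4) + (-4), length 3.
Answer: λ = -11/3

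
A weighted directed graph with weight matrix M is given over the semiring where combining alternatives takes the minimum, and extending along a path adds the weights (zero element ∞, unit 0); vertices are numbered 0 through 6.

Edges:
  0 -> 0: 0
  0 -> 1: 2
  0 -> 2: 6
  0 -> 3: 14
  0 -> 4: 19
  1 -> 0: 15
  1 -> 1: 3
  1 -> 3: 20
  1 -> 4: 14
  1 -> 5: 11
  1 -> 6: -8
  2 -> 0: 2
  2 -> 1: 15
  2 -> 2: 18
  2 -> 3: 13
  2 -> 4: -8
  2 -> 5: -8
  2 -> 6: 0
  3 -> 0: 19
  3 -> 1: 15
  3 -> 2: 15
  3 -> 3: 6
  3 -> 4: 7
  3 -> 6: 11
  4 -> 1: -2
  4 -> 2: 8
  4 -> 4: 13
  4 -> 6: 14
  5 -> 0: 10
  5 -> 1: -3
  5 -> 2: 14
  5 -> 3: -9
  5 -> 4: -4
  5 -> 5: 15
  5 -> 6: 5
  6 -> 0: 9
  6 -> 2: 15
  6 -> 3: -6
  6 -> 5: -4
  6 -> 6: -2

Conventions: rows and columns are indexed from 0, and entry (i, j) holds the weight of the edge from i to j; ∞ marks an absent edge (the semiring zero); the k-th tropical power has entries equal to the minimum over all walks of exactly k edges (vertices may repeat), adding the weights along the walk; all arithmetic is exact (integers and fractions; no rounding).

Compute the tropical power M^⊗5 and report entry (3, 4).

M^⊗2:
  [0, 2, 6, 14, -2, -2, -6]
  [1, 6, 7, -14, 7, -12, -10]
  [2, -11, 0, -17, -12, -4, -3]
  [17, 5, 15, 5, 7, 7, 7]
  [10, 1, 21, 8, 0, 0, -10]
  [10, -6, 4, -3, -2, 1, -11]
  [6, -7, 9, -13, -8, -6, -4]
M^⊗3:
  [0, -5, 6, -12, -6, -10, -8]
  [-2, -15, 1, -21, -16, -14, -12]
  [2, -14, -4, -13, -10, -8, -19]
  [16, 4, 15, -2, 3, 3, -3]
  [-1, -3, 5, -16, -4, -14, -12]
  [-2, -4, 4, -17, -4, -15, -14]
  [4, -10, 0, -15, -10, -8, -15]
M^⊗4:
  [0, -13, 2, -19, -14, -12, -13]
  [-4, -18, -8, -23, -18, -16, -23]
  [-10, -12, -4, -25, -12, -23, -22]
  [6, 0, 11, -9, -1, -7, -5]
  [-4, -17, -1, -23, -18, -16, -14]
  [-5, -18, -2, -24, -19, -18, -16]
  [-6, -12, -2, -21, -12, -19, -18]
M^⊗5:
  [-4, -16, -6, -21, -16, -17, -21]
  [-14, -20, -10, -29, -20, -27, -26]
  [-13, -26, -10, -32, -27, -26, -24]
  [3, -10, 6, -16, -11, -9, -8]
  [-6, -20, -10, -25, -20, -18, -25]
  [-8, -21, -11, -27, -22, -20, -26]
  [-9, -22, -6, -28, -23, -22, -20]
Key observation: the optimum is the walk 3->4->1->6->5->4, with weight 7 + (-2) + (-8) + (-4) + (-4) = -11.
Optimal value attained by: walk 3->4->1->6->5->4.
Answer: (M^⊗5)[3][4] = -11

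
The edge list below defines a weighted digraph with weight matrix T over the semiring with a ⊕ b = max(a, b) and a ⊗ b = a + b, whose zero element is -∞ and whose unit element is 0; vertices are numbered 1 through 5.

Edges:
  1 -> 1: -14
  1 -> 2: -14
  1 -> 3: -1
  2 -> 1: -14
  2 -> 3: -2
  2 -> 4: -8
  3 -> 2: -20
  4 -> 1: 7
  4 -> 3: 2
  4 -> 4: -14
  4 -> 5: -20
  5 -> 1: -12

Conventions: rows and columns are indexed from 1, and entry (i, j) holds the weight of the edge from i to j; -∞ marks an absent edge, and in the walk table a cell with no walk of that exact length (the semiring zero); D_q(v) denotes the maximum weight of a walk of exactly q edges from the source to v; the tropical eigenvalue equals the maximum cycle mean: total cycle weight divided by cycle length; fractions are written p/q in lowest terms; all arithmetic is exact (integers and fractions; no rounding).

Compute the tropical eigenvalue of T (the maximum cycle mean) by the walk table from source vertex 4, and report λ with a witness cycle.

q=0: [-∞, -∞, -∞, 0, -∞]
q=1: [7, -∞, 2, -14, -20]
q=2: [-7, -7, 6, -28, -34]
q=3: [-21, -14, -8, -15, -48]
q=4: [-8, -28, -13, -22, -35]
q=5: [-15, -22, -9, -36, -42]
Optimal cycle mean attained by: cycle 1->2->4->1, total (-14) + (-8) + 7, length 3.
Answer: λ = -5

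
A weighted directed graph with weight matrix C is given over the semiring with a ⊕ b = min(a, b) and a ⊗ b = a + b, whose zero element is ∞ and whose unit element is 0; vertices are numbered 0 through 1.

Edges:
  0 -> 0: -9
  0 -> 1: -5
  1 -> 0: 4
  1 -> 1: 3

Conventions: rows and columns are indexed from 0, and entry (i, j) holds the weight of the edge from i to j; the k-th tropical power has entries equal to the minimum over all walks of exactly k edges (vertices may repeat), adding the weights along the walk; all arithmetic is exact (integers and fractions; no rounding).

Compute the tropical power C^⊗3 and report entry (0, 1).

C^⊗2:
  [-18, -14]
  [-5, -1]
C^⊗3:
  [-27, -23]
  [-14, -10]
Key observation: the optimum is the walk 0->0->0->1, with weight (-9) + (-9) + (-5) = -23.
Optimal value attained by: walk 0->0->0->1.
Answer: (C^⊗3)[0][1] = -23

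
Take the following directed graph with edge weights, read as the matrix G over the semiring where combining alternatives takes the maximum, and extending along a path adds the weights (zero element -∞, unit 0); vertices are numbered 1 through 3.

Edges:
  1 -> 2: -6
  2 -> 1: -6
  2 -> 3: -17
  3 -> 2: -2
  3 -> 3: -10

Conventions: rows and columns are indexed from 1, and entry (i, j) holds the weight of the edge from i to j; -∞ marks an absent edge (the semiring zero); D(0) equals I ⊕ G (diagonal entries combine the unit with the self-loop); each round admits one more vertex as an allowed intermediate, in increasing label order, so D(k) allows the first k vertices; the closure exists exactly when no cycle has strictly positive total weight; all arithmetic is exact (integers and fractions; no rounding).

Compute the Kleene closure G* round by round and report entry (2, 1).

D(0):
  [0, -6, -∞]
  [-6, 0, -17]
  [-∞, -2, 0]
D(1):
  [0, -6, -∞]
  [-6, 0, -17]
  [-∞, -2, 0]
D(2):
  [0, -6, -23]
  [-6, 0, -17]
  [-8, -2, 0]
D(3):
  [0, -6, -23]
  [-6, 0, -17]
  [-8, -2, 0]
Answer: G*[2][1] = -6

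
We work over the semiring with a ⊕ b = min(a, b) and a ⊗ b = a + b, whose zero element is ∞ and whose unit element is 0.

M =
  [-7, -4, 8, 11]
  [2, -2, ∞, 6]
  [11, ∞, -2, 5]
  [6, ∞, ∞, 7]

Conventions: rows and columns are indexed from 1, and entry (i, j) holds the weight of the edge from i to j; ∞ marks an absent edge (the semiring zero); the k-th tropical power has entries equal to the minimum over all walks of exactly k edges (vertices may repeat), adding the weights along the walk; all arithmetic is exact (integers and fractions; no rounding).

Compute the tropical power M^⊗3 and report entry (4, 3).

M^⊗2:
  [-14, -11, 1, 2]
  [-5, -4, 10, 4]
  [4, 7, -4, 3]
  [-1, 2, 14, 14]
M^⊗3:
  [-21, -18, -6, -5]
  [-12, -9, 3, 2]
  [-3, 0, -6, 1]
  [-8, -5, 7, 8]
Key observation: the optimum is the walk 4->1->1->3, with weight 6 + (-7) + 8 = 7.
Optimal value attained by: walk 4->1->1->3.
Answer: (M^⊗3)[4][3] = 7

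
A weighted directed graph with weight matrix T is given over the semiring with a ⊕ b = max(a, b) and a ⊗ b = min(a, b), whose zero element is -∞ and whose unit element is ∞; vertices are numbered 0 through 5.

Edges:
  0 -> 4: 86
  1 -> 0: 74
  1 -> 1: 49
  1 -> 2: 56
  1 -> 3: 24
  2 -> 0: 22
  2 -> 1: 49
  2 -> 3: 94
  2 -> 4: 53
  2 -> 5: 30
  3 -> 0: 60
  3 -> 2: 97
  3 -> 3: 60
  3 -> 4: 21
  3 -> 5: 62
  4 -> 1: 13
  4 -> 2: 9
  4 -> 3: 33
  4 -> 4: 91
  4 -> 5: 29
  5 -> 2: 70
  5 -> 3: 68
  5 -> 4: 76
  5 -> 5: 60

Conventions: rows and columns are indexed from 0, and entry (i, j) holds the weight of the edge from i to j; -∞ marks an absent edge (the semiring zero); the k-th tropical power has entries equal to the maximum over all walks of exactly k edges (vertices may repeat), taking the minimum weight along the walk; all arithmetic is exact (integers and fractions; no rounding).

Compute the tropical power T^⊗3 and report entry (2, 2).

T^⊗2:
  [-∞, 13, 9, 33, 86, 29]
  [49, 49, 49, 56, 74, 30]
  [60, 49, 94, 60, 53, 62]
  [60, 49, 62, 94, 62, 60]
  [33, 13, 33, 33, 91, 33]
  [60, 49, 68, 70, 76, 62]
T^⊗3:
  [33, 13, 33, 33, 86, 33]
  [56, 49, 56, 56, 74, 56]
  [60, 49, 62, 94, 62, 60]
  [60, 49, 94, 62, 62, 62]
  [33, 33, 33, 33, 91, 33]
  [60, 49, 70, 68, 76, 62]
Key observation: the optimum is the walk 2->3->5->2, with weight 94 min 62 min 70 = 62.
Optimal value attained by: walk 2->3->5->2.
Answer: (T^⊗3)[2][2] = 62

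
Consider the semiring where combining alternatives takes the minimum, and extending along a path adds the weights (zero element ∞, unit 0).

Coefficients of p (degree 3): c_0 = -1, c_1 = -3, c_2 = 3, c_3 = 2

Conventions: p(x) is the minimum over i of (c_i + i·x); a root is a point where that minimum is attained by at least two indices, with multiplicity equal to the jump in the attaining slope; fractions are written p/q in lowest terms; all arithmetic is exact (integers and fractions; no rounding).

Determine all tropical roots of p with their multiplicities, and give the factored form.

hull edge (i=0, c=-1) to (i=1, c=-3): slope -2, span 1
hull edge (i=1, c=-3) to (i=3, c=2): slope 5/2, span 2
Factored form: p(x) = 2 ⊗ (x ⊕ (-5/2)) ⊗ (x ⊕ (-5/2)) ⊗ (x ⊕ 2)
Answer: roots = -5/2 (mult 2), 2 (mult 1)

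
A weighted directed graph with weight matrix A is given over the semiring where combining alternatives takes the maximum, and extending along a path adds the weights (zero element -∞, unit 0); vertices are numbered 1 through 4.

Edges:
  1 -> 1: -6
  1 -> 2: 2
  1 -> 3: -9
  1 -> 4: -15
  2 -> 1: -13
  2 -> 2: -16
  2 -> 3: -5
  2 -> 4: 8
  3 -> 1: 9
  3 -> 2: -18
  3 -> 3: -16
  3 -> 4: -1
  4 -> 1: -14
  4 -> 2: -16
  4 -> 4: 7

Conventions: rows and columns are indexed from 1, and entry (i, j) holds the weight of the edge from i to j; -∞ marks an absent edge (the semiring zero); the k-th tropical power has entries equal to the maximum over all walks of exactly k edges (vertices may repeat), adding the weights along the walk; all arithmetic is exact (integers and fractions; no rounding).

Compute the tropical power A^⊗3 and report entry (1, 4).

A^⊗2:
  [0, -4, -3, 10]
  [4, -8, -21, 15]
  [3, 11, 0, 6]
  [-7, -9, -21, 14]
A^⊗3:
  [6, 2, -9, 17]
  [1, 6, -5, 22]
  [9, 5, 6, 19]
  [0, -2, -14, 21]
Key observation: the optimum is the walk 1->2->4->4, with weight 2 + 8 + 7 = 17.
Optimal value attained by: walk 1->2->4->4.
Answer: (A^⊗3)[1][4] = 17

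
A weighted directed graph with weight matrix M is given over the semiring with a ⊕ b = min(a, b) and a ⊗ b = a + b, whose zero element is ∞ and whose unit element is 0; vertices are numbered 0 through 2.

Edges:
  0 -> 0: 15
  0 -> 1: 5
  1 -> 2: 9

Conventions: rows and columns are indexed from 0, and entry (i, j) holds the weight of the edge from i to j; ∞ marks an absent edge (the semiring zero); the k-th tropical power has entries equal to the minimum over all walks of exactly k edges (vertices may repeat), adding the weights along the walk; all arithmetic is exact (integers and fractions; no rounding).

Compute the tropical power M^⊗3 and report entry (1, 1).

M^⊗2:
  [30, 20, 14]
  [∞, ∞, ∞]
  [∞, ∞, ∞]
M^⊗3:
  [45, 35, 29]
  [∞, ∞, ∞]
  [∞, ∞, ∞]
Key observation: no walk of exactly 3 edges connects these vertices, so the entry is the semiring zero.
Answer: (M^⊗3)[1][1] = ∞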